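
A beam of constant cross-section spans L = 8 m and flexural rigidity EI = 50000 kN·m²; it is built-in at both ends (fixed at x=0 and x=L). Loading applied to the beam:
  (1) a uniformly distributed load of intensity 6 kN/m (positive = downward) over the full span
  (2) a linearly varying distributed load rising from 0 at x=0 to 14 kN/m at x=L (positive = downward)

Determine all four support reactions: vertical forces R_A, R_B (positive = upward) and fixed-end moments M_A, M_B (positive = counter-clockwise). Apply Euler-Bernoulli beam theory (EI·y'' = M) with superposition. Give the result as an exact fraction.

Load 1 — uniform load w=6 kN/m over full span:
  R_A = wL/2 = 6·8/2 = 24 kN
  M_A = wL²/12 = 6·8²/12 = 32 kN·m
  R_B = wL/2 = 6·8/2 = 24 kN
  M_B = -wL²/12 = -6·8²/12 = -32 kN·m
Load 2 — triangular load w₀=14 kN/m (0→w₀ over full span):
  R_A = 3w₀L/20 = 3·14·8/20 = 84/5 kN
  M_A = w₀L²/30 = 14·8²/30 = 448/15 kN·m
  R_B = 7w₀L/20 = 7·14·8/20 = 196/5 kN
  M_B = -w₀L²/20 = -14·8²/20 = -224/5 kN·m
Superposition: R_A = 204/5 kN, M_A = 928/15 kN·m, R_B = 316/5 kN, M_B = -384/5 kN·m

R_A = 204/5 kN, M_A = 928/15 kN·m, R_B = 316/5 kN, M_B = -384/5 kN·m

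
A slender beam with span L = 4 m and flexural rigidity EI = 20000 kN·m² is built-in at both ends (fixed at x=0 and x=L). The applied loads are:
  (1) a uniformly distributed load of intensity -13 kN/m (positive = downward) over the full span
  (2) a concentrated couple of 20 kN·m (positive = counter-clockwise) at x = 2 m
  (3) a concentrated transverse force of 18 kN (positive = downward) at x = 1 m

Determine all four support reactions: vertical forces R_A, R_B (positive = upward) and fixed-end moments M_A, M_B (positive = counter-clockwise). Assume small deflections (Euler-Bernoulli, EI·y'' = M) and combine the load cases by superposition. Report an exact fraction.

Load 1 — uniform load w=-13 kN/m over full span:
  R_A = wL/2 = (-13)·4/2 = -26 kN
  M_A = wL²/12 = (-13)·4²/12 = -52/3 kN·m
  R_B = wL/2 = (-13)·4/2 = -26 kN
  M_B = -wL²/12 = -(-13)·4²/12 = 52/3 kN·m
Load 2 — applied couple M₀=20 kN·m at a=2 m (b=L-a=2):
  R_A = 6M₀ab/L³ = 6·20·2·2/4³ = 15/2 kN
  M_A = M₀b(2a-b)/L² = 20·2·(2·2-2)/4² = 5 kN·m
  R_B = -6M₀ab/L³ = -6·20·2·2/4³ = -15/2 kN
  M_B = M₀a(2b-a)/L² = 20·2·(2·2-2)/4² = 5 kN·m
Load 3 — point force P=18 kN at a=1 m (b=L-a=3):
  R_A = Pb²(3a+b)/L³ = 18·3²·(3·1+3)/4³ = 243/16 kN
  M_A = Pab²/L² = 18·1·3²/4² = 81/8 kN·m
  R_B = Pa²(a+3b)/L³ = 18·1²·(1+3·3)/4³ = 45/16 kN
  M_B = -Pa²b/L² = -18·1²·3/4² = -27/8 kN·m
Superposition: R_A = -53/16 kN, M_A = -53/24 kN·m, R_B = -491/16 kN, M_B = 455/24 kN·m

R_A = -53/16 kN, M_A = -53/24 kN·m, R_B = -491/16 kN, M_B = 455/24 kN·m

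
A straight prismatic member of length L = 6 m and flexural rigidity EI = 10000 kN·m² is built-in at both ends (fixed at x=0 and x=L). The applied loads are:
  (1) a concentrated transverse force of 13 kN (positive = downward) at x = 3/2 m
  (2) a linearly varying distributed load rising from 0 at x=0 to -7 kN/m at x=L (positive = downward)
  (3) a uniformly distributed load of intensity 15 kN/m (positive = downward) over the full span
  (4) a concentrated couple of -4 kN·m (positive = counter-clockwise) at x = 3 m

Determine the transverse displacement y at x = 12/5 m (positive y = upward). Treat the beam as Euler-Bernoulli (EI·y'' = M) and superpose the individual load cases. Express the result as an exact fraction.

Load 1 — point force P=13 kN at a=3/2 m (b=L-a=9/2):
  y_1 = -Pa²(L-x)²(3bL-(3b+a)(L-x))/(6L³EI)  [x>a] = -13·(3/2)²·(6-(12/5))²·(3·(9/2)·6-(3·(9/2)+(3/2))·(6-(12/5)))/(6·6³·10000) = -3159/4000000 m
Load 2 — triangular load w₀=-7 kN/m (0→w₀ over full span):
  y_2 = -w₀x²(L-x)²(x+2L)/(120LEI) = -(-7)·(12/5)²·(6-(12/5))²·((12/5)+2·6)/(120·6·10000) = 10206/9765625 m
Load 3 — uniform load w=15 kN/m over full span:
  y_3 = -wx²(L-x)²/(24EI) = -15·(12/5)²·(6-(12/5))²/(24·10000) = -729/156250 m
Load 4 — applied couple M₀=-4 kN·m at a=3 m (b=L-a=3):
  y_4 = (R_Ax³/6 - M_Ax²/2)/EI  [x≤a] with R_A=-1, M_A=-1 = ((-1)·(12/5)³/6 - (-1)·(12/5)²/2)/10000 = 9/156250 m
Superposition: y = Σ y_i = -10881639/2500000000 m ≈ -0.004353 m

y(12/5) = -10881639/2500000000 m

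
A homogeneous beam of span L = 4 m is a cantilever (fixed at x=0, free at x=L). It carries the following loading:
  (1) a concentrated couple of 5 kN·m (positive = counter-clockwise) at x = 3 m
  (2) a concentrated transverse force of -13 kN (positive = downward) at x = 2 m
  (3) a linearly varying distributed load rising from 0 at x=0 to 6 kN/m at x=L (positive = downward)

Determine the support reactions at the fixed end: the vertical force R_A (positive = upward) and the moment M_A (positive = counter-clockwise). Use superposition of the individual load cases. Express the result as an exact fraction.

Load 1 — applied couple M₀=5 kN·m at a=3 m (b=L-a=1):
  R_A = 0 kN
  M_A = -M₀ = -5 kN·m
Load 2 — point force P=-13 kN at a=2 m (b=L-a=2):
  R_A = P = (-13) = -13 kN
  M_A = Pa = (-13)·2 = -26 kN·m
Load 3 — triangular load w₀=6 kN/m (0→w₀ over full span):
  R_A = w₀L/2 = 6·4/2 = 12 kN
  M_A = w₀L²/3 = 6·4²/3 = 32 kN·m
Superposition: R_A = -1 kN, M_A = 1 kN·m

R_A = -1 kN, M_A = 1 kN·m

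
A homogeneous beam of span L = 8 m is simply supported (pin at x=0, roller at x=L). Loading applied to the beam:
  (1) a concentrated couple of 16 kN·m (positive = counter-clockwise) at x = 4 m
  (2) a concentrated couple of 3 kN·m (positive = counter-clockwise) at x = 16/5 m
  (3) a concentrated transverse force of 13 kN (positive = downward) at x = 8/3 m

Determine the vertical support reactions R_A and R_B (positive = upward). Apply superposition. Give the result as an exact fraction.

R_A = 265/24 kN, R_B = 47/24 kN

Load 1 — applied couple M₀=16 kN·m at a=4 m (b=L-a=4):
  R_A = M₀/L = 16/8 = 2 kN
  R_B = -M₀/L = -16/8 = -2 kN
Load 2 — applied couple M₀=3 kN·m at a=16/5 m (b=L-a=24/5):
  R_A = M₀/L = 3/8 kN
  R_B = -M₀/L = -3/8 kN
Load 3 — point force P=13 kN at a=8/3 m (b=L-a=16/3):
  R_A = Pb/L = 13·(16/3)/8 = 26/3 kN
  R_B = Pa/L = 13·(8/3)/8 = 13/3 kN
Superposition: R_A = 265/24 kN, R_B = 47/24 kN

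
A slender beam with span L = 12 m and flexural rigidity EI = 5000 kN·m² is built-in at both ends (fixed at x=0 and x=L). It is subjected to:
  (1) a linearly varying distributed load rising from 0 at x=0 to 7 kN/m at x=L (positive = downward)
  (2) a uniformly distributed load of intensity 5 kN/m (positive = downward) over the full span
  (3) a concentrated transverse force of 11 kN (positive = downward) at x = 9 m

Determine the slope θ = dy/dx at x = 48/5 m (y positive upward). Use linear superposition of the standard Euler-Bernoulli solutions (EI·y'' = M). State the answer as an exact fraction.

θ(48/5) = 173187/6250000 rad

Load 1 — triangular load w₀=7 kN/m (0→w₀ over full span):
  θ_1 = -w₀(2x(L-x)(L-2x)(x+2L)+x²(L-x)²)/(120LEI) = -7·(2·(48/5)·(12-(48/5))·(12-2·(48/5))·((48/5)+2·12)+(48/5)²·(12-(48/5))²)/(120·12·5000) = 4032/390625 rad
Load 2 — uniform load w=5 kN/m over full span:
  θ_2 = -wx(L-x)(L-2x)/(12EI) = -5·(48/5)·(12-(48/5))·(12-2·(48/5))/(12·5000) = 216/15625 rad
Load 3 — point force P=11 kN at a=9 m (b=L-a=3):
  θ_3 = Pa²(L-x)(2bL-(3b+a)(L-x))/(2L³EI)  [x>a] = 11·9²·(12-(48/5))·(2·3·12-(3·3+9)·(12-(48/5)))/(2·12³·5000) = 891/250000 rad
Superposition: θ = Σ θ_i = 173187/6250000 rad ≈ 0.027710 rad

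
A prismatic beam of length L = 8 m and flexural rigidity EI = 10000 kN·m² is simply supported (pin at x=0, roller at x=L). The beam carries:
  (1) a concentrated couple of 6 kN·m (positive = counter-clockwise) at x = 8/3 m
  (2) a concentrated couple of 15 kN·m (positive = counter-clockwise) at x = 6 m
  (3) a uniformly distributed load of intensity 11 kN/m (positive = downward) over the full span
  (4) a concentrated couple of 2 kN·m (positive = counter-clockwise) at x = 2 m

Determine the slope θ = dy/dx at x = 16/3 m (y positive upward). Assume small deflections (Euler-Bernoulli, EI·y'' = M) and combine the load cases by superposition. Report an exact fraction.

θ(16/3) = 7741/648000 rad

Load 1 — applied couple M₀=6 kN·m at a=8/3 m (b=L-a=16/3):
  θ_1 = (M₀x²/(2L)-M₀(x-a)+C₁)/EI  [x>a] with C₁=M₀(3b²-L²)/(6L)=8/3 = (6·(16/3)²/(2·8)-6·((16/3)-(8/3))+(8/3))/10000 = -1/3750 rad
Load 2 — applied couple M₀=15 kN·m at a=6 m (b=L-a=2):
  θ_2 = (M₀x²/(2L)+C₁)/EI  [x≤a] with C₁=M₀(3b²-L²)/(6L)=-65/4 = (15·(16/3)²/(2·8)+(-65/4))/10000 = 1/960 rad
Load 3 — uniform load w=11 kN/m over full span:
  θ_3 = -w(L³-6Lx²+4x³)/(24EI) = -11·(8³-6·8·(16/3)²+4·(16/3)³)/(24·10000) = 572/50625 rad
Load 4 — applied couple M₀=2 kN·m at a=2 m (b=L-a=6):
  θ_4 = (M₀x²/(2L)-M₀(x-a)+C₁)/EI  [x>a] with C₁=M₀(3b²-L²)/(6L)=11/6 = (2·(16/3)²/(2·8)-2·((16/3)-2)+(11/6))/10000 = -23/180000 rad
Superposition: θ = Σ θ_i = 7741/648000 rad ≈ 0.011946 rad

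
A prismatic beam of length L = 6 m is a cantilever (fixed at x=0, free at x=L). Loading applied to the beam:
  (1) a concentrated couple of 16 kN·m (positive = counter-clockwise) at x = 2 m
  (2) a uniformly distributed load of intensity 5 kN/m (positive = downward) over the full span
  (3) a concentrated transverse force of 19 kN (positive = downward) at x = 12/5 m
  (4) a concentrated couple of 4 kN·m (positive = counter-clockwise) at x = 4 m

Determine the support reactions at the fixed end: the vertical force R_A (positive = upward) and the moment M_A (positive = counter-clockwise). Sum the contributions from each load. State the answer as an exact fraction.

Load 1 — applied couple M₀=16 kN·m at a=2 m (b=L-a=4):
  R_A = 0 kN
  M_A = -M₀ = -16 kN·m
Load 2 — uniform load w=5 kN/m over full span:
  R_A = wL = 5·6 = 30 kN
  M_A = wL²/2 = 5·6²/2 = 90 kN·m
Load 3 — point force P=19 kN at a=12/5 m (b=L-a=18/5):
  R_A = P = 19 kN
  M_A = Pa = 19·(12/5) = 228/5 kN·m
Load 4 — applied couple M₀=4 kN·m at a=4 m (b=L-a=2):
  R_A = 0 kN
  M_A = -M₀ = -4 kN·m
Superposition: R_A = 49 kN, M_A = 578/5 kN·m

R_A = 49 kN, M_A = 578/5 kN·m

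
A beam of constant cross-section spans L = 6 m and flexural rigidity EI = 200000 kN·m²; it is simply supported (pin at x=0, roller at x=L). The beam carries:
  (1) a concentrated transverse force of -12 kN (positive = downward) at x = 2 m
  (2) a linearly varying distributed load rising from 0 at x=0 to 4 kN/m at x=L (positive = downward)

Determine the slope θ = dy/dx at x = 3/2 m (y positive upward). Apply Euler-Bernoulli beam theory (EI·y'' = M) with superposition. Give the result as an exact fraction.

Load 1 — point force P=-12 kN at a=2 m (b=L-a=4):
  θ_1 = -Pb(L²-b²-3x²)/(6LEI)  [x≤a] = -(-12)·4·(6²-4²-3·(3/2)²)/(6·6·200000) = 53/600000 rad
Load 2 — triangular load w₀=4 kN/m (0→w₀ over full span):
  θ_2 = -w₀(7L⁴-30L²x²+15x⁴)/(360LEI) = -4·(7·6⁴-30·6²·(3/2)²+15·(3/2)⁴)/(360·6·200000) = -3981/64000000 rad
Superposition: θ = Σ θ_i = 5017/192000000 rad ≈ 0.000026 rad

θ(3/2) = 5017/192000000 rad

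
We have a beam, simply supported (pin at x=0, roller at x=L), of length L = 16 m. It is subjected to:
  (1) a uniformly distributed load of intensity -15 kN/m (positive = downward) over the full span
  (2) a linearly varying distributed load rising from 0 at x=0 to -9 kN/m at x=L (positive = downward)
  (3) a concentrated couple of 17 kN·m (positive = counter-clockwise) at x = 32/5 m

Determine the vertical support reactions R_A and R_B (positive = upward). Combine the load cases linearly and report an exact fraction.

R_A = -2287/16 kN, R_B = -2705/16 kN

Load 1 — uniform load w=-15 kN/m over full span:
  R_A = wL/2 = (-15)·16/2 = -120 kN
  R_B = wL/2 = (-15)·16/2 = -120 kN
Load 2 — triangular load w₀=-9 kN/m (0→w₀ over full span):
  R_A = w₀L/6 = (-9)·16/6 = -24 kN
  R_B = w₀L/3 = (-9)·16/3 = -48 kN
Load 3 — applied couple M₀=17 kN·m at a=32/5 m (b=L-a=48/5):
  R_A = M₀/L = 17/16 kN
  R_B = -M₀/L = -17/16 kN
Superposition: R_A = -2287/16 kN, R_B = -2705/16 kN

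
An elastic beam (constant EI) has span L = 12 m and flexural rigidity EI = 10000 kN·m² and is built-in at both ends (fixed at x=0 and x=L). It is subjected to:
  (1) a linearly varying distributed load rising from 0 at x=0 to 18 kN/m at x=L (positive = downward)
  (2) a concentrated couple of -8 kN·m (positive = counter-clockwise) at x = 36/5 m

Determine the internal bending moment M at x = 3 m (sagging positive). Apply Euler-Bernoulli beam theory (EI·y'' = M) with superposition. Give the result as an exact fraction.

M(3) = 373/100 kN·m

Load 1 — triangular load w₀=18 kN/m (0→w₀ over full span):
  M_1 = 3w₀Lx/20 - w₀L²/30 - w₀x³/(6L) = 3·18·12·3/20 - 18·12²/30 - 18·3³/(6·12) = 81/20 kN·m
Load 2 — applied couple M₀=-8 kN·m at a=36/5 m (b=L-a=24/5):
  M_2 = R_Ax - M_A  [x≤a] with R_A=-24/25, M_A=-64/25 = (-24/25)·3 - (-64/25) = -8/25 kN·m
Superposition: M = Σ M_i = 373/100 kN·m ≈ 3.730000 kN·m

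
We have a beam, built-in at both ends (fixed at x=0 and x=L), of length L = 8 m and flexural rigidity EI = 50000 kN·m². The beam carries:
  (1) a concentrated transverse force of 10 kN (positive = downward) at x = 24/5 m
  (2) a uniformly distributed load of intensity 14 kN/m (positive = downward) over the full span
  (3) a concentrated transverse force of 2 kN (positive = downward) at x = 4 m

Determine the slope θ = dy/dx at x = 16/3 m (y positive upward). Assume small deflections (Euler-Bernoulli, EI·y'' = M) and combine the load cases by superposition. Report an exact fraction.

θ(16/3) = 6797/6328125 rad

Load 1 — point force P=10 kN at a=24/5 m (b=L-a=16/5):
  θ_1 = Pa²(L-x)(2bL-(3b+a)(L-x))/(2L³EI)  [x>a] = 10·(24/5)²·(8-(16/3))·(2·(16/5)·8-(3·(16/5)+(24/5))·(8-(16/3)))/(2·8³·50000) = 12/78125 rad
Load 2 — uniform load w=14 kN/m over full span:
  θ_2 = -wx(L-x)(L-2x)/(12EI) = -14·(16/3)·(8-(16/3))·(8-2·(16/3))/(12·50000) = 224/253125 rad
Load 3 — point force P=2 kN at a=4 m (b=L-a=4):
  θ_3 = Pa²(L-x)(2bL-(3b+a)(L-x))/(2L³EI)  [x>a] = 2·4²·(8-(16/3))·(2·4·8-(3·4+4)·(8-(16/3)))/(2·8³·50000) = 1/28125 rad
Superposition: θ = Σ θ_i = 6797/6328125 rad ≈ 0.001074 rad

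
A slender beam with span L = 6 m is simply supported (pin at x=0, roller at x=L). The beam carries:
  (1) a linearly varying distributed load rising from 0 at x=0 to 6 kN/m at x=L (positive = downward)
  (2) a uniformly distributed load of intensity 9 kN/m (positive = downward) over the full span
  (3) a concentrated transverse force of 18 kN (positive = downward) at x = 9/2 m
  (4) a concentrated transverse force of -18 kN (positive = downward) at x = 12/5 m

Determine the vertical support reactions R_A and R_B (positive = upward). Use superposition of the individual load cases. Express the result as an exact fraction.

Load 1 — triangular load w₀=6 kN/m (0→w₀ over full span):
  R_A = w₀L/6 = 6·6/6 = 6 kN
  R_B = w₀L/3 = 6·6/3 = 12 kN
Load 2 — uniform load w=9 kN/m over full span:
  R_A = wL/2 = 9·6/2 = 27 kN
  R_B = wL/2 = 9·6/2 = 27 kN
Load 3 — point force P=18 kN at a=9/2 m (b=L-a=3/2):
  R_A = Pb/L = 18·(3/2)/6 = 9/2 kN
  R_B = Pa/L = 18·(9/2)/6 = 27/2 kN
Load 4 — point force P=-18 kN at a=12/5 m (b=L-a=18/5):
  R_A = Pb/L = (-18)·(18/5)/6 = -54/5 kN
  R_B = Pa/L = (-18)·(12/5)/6 = -36/5 kN
Superposition: R_A = 267/10 kN, R_B = 453/10 kN

R_A = 267/10 kN, R_B = 453/10 kN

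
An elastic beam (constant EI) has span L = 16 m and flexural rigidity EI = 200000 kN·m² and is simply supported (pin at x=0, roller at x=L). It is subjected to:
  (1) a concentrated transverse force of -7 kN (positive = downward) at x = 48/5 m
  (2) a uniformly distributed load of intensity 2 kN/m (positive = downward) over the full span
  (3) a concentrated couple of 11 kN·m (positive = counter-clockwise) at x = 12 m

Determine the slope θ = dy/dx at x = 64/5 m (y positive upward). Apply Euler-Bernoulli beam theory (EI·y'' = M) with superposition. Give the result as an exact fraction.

Load 1 — point force P=-7 kN at a=48/5 m (b=L-a=32/5):
  θ_1 = -Pa(2L²-6Lx+3x²+a²)/(6LEI)  [x>a] = -(-7)·(48/5)·(2·16²-6·16·(64/5)+3·(64/5)²+(48/5)²)/(6·16·200000) = -182/390625 rad
Load 2 — uniform load w=2 kN/m over full span:
  θ_2 = -w(L³-6Lx²+4x³)/(24EI) = -2·(16³-6·16·(64/5)²+4·(64/5)³)/(24·200000) = 528/390625 rad
Load 3 — applied couple M₀=11 kN·m at a=12 m (b=L-a=4):
  θ_3 = (M₀x²/(2L)-M₀(x-a)+C₁)/EI  [x>a] with C₁=M₀(3b²-L²)/(6L)=-143/6 = (11·(64/5)²/(2·16)-11·((64/5)-12)+(-143/6))/200000 = 3553/30000000 rad
Superposition: θ = Σ θ_i = 150629/150000000 rad ≈ 0.001004 rad

θ(64/5) = 150629/150000000 rad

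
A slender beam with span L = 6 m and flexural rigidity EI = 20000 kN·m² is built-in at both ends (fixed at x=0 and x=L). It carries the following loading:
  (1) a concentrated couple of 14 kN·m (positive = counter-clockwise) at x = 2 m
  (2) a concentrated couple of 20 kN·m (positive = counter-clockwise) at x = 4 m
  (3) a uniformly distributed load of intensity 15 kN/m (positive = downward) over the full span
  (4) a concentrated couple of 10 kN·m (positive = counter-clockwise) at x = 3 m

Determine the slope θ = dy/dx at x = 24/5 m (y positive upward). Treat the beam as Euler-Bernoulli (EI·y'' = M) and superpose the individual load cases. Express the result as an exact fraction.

θ(24/5) = 307/250000 rad

Load 1 — applied couple M₀=14 kN·m at a=2 m (b=L-a=4):
  θ_1 = (R_Ax²/2 - M_Ax - M₀(x-a))/EI  [x>a] with R_A=28/9, M_A=0 = ((28/9)·(24/5)²/2 - 0·(24/5) - 14·((24/5)-2))/20000 = -21/125000 rad
Load 2 — applied couple M₀=20 kN·m at a=4 m (b=L-a=2):
  θ_2 = (R_Ax²/2 - M_Ax - M₀(x-a))/EI  [x>a] with R_A=40/9, M_A=20/3 = ((40/9)·(24/5)²/2 - (20/3)·(24/5) - 20·((24/5)-4))/20000 = 1/6250 rad
Load 3 — uniform load w=15 kN/m over full span:
  θ_3 = -wx(L-x)(L-2x)/(12EI) = -15·(24/5)·(6-(24/5))·(6-2·(24/5))/(12·20000) = 81/62500 rad
Load 4 — applied couple M₀=10 kN·m at a=3 m (b=L-a=3):
  θ_4 = (R_Ax²/2 - M_Ax - M₀(x-a))/EI  [x>a] with R_A=5/2, M_A=5/2 = ((5/2)·(24/5)²/2 - (5/2)·(24/5) - 10·((24/5)-3))/20000 = -3/50000 rad
Superposition: θ = Σ θ_i = 307/250000 rad ≈ 0.001228 rad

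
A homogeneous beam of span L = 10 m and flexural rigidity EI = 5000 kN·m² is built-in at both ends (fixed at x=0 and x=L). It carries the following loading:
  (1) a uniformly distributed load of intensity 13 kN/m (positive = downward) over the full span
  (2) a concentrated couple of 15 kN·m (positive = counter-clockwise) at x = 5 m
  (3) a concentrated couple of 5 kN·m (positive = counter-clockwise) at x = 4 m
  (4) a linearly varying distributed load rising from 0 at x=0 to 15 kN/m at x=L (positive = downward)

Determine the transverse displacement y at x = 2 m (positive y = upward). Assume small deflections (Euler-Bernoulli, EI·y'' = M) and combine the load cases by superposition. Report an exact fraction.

y(2) = -32071/750000 m

Load 1 — uniform load w=13 kN/m over full span:
  y_1 = -wx²(L-x)²/(24EI) = -13·2²·(10-2)²/(24·5000) = -52/1875 m
Load 2 — applied couple M₀=15 kN·m at a=5 m (b=L-a=5):
  y_2 = (R_Ax³/6 - M_Ax²/2)/EI  [x≤a] with R_A=9/4, M_A=15/4 = ((9/4)·2³/6 - (15/4)·2²/2)/5000 = -9/10000 m
Load 3 — applied couple M₀=5 kN·m at a=4 m (b=L-a=6):
  y_3 = (R_Ax³/6 - M_Ax²/2)/EI  [x≤a] with R_A=18/25, M_A=3/5 = ((18/25)·2³/6 - (3/5)·2²/2)/5000 = -3/62500 m
Load 4 — triangular load w₀=15 kN/m (0→w₀ over full span):
  y_4 = -w₀x²(L-x)²(x+2L)/(120LEI) = -15·2²·(10-2)²·(2+2·10)/(120·10·5000) = -44/3125 m
Superposition: y = Σ y_i = -32071/750000 m ≈ -0.042761 m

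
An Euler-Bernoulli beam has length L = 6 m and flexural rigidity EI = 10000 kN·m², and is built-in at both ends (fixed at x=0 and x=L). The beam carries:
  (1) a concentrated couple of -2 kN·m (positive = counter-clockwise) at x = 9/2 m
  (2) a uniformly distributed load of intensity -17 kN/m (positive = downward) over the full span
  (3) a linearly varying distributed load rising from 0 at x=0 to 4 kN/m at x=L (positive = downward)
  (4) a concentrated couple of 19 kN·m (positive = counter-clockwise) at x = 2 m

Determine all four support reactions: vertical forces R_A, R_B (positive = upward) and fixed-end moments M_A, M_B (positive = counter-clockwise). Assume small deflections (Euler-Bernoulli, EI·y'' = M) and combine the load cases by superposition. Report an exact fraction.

R_A = -15679/360 kN, M_A = -1873/40 kN·m, R_B = -16721/360 kN, M_B = 6061/120 kN·m

Load 1 — applied couple M₀=-2 kN·m at a=9/2 m (b=L-a=3/2):
  R_A = 6M₀ab/L³ = 6·(-2)·(9/2)·(3/2)/6³ = -3/8 kN
  M_A = M₀b(2a-b)/L² = (-2)·(3/2)·(2·(9/2)-(3/2))/6² = -5/8 kN·m
  R_B = -6M₀ab/L³ = -6·(-2)·(9/2)·(3/2)/6³ = 3/8 kN
  M_B = M₀a(2b-a)/L² = (-2)·(9/2)·(2·(3/2)-(9/2))/6² = 3/8 kN·m
Load 2 — uniform load w=-17 kN/m over full span:
  R_A = wL/2 = (-17)·6/2 = -51 kN
  M_A = wL²/12 = (-17)·6²/12 = -51 kN·m
  R_B = wL/2 = (-17)·6/2 = -51 kN
  M_B = -wL²/12 = -(-17)·6²/12 = 51 kN·m
Load 3 — triangular load w₀=4 kN/m (0→w₀ over full span):
  R_A = 3w₀L/20 = 3·4·6/20 = 18/5 kN
  M_A = w₀L²/30 = 4·6²/30 = 24/5 kN·m
  R_B = 7w₀L/20 = 7·4·6/20 = 42/5 kN
  M_B = -w₀L²/20 = -4·6²/20 = -36/5 kN·m
Load 4 — applied couple M₀=19 kN·m at a=2 m (b=L-a=4):
  R_A = 6M₀ab/L³ = 6·19·2·4/6³ = 38/9 kN
  M_A = M₀b(2a-b)/L² = 19·4·(2·2-4)/6² = 0 kN·m
  R_B = -6M₀ab/L³ = -6·19·2·4/6³ = -38/9 kN
  M_B = M₀a(2b-a)/L² = 19·2·(2·4-2)/6² = 19/3 kN·m
Superposition: R_A = -15679/360 kN, M_A = -1873/40 kN·m, R_B = -16721/360 kN, M_B = 6061/120 kN·m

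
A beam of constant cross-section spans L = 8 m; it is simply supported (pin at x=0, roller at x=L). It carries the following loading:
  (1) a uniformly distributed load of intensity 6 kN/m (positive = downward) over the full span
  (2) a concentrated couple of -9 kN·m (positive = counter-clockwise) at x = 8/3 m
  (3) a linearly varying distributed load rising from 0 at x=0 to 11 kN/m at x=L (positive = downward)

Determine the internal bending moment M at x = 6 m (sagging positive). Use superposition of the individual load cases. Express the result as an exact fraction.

M(6) = 307/4 kN·m

Load 1 — uniform load w=6 kN/m over full span:
  M_1 = wx(L-x)/2 = 6·6·(8-6)/2 = 36 kN·m
Load 2 — applied couple M₀=-9 kN·m at a=8/3 m (b=L-a=16/3):
  M_2 = M₀x/L - M₀  [x>a] = (-9)·6/8 - (-9) = 9/4 kN·m
Load 3 — triangular load w₀=11 kN/m (0→w₀ over full span):
  M_3 = w₀Lx/6 - w₀x³/(6L) = 11·8·6/6 - 11·6³/(6·8) = 77/2 kN·m
Superposition: M = Σ M_i = 307/4 kN·m ≈ 76.750000 kN·m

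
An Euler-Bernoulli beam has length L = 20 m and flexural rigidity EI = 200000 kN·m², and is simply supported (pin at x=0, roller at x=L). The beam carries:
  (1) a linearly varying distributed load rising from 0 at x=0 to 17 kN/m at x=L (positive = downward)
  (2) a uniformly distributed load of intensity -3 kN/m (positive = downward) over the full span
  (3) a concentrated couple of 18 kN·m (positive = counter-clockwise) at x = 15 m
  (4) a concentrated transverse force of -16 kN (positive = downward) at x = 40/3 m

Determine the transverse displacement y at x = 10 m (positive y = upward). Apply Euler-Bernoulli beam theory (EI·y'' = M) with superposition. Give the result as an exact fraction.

Load 1 — triangular load w₀=17 kN/m (0→w₀ over full span):
  y_1 = -w₀x(7L⁴-10L²x²+3x⁴)/(360LEI) = -17·10·(7·20⁴-10·20²·10²+3·10⁴)/(360·20·200000) = -17/192 m
Load 2 — uniform load w=-3 kN/m over full span:
  y_2 = -wx(L³-2Lx²+x³)/(24EI) = -(-3)·10·(20³-2·20·10²+10³)/(24·200000) = 1/32 m
Load 3 — applied couple M₀=18 kN·m at a=15 m (b=L-a=5):
  y_3 = (M₀x³/(6L)+C₁x)/EI  [x≤a] with C₁=M₀(3b²-L²)/(6L)=-195/4 = (18·10³/(6·20)+(-195/4)·10)/200000 = -27/16000 m
Load 4 — point force P=-16 kN at a=40/3 m (b=L-a=20/3):
  y_4 = -Pbx(L²-b²-x²)/(6LEI)  [x≤a] = -(-16)·(20/3)·10·(20²-(20/3)²-10²)/(6·20·200000) = 23/2025 m
Superposition: y = Σ y_i = -61717/1296000 m ≈ -0.047621 m

y(10) = -61717/1296000 m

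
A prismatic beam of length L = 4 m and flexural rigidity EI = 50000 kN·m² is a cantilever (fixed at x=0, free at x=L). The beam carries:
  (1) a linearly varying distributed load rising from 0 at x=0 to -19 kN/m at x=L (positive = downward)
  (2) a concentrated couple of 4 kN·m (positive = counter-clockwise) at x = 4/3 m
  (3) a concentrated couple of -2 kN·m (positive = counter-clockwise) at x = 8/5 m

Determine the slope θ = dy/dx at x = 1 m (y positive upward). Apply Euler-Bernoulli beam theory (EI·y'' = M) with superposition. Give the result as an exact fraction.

Load 1 — triangular load w₀=-19 kN/m (0→w₀ over full span):
  θ_1 = (w₀Lx²/4-w₀L²x/3-w₀x⁴/(24L))/EI = ((-19)·4·1²/4-(-19)·4²·1/3-(-19)·1⁴/(24·4))/50000 = 2641/1600000 rad
Load 2 — applied couple M₀=4 kN·m at a=4/3 m (b=L-a=8/3):
  θ_2 = M₀x/EI  [x≤a] = 4·1/50000 = 1/12500 rad
Load 3 — applied couple M₀=-2 kN·m at a=8/5 m (b=L-a=12/5):
  θ_3 = M₀x/EI  [x≤a] = (-2)·1/50000 = -1/25000 rad
Superposition: θ = Σ θ_i = 541/320000 rad ≈ 0.001691 rad

θ(1) = 541/320000 rad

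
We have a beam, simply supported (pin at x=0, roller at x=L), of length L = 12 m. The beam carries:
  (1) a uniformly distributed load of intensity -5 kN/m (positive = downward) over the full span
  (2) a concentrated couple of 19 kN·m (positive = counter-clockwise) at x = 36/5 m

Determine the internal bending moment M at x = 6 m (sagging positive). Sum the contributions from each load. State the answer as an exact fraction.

Load 1 — uniform load w=-5 kN/m over full span:
  M_1 = wx(L-x)/2 = (-5)·6·(12-6)/2 = -90 kN·m
Load 2 — applied couple M₀=19 kN·m at a=36/5 m (b=L-a=24/5):
  M_2 = M₀x/L  [x≤a] = 19·6/12 = 19/2 kN·m
Superposition: M = Σ M_i = -161/2 kN·m ≈ -80.500000 kN·m

M(6) = -161/2 kN·m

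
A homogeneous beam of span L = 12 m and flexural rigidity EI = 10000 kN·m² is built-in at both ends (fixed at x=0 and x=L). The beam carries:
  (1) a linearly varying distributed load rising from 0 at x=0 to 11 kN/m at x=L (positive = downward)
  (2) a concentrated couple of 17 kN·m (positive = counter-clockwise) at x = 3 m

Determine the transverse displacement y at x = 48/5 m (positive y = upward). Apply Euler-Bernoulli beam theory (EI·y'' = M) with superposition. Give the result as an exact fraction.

y(48/5) = -3894417/312500000 m

Load 1 — triangular load w₀=11 kN/m (0→w₀ over full span):
  y_1 = -w₀x²(L-x)²(x+2L)/(120LEI) = -11·(48/5)²·(12-(48/5))²·((48/5)+2·12)/(120·12·10000) = -133056/9765625 m
Load 2 — applied couple M₀=17 kN·m at a=3 m (b=L-a=9):
  y_2 = (R_Ax³/6 - M_Ax²/2 - M₀(x-a)²/2)/EI  [x>a] with R_A=51/32, M_A=-51/16 = ((51/32)·(48/5)³/6 - (-51/16)·(48/5)²/2 - 17·((48/5)-3)²/2)/10000 = 2907/2500000 m
Superposition: y = Σ y_i = -3894417/312500000 m ≈ -0.012462 m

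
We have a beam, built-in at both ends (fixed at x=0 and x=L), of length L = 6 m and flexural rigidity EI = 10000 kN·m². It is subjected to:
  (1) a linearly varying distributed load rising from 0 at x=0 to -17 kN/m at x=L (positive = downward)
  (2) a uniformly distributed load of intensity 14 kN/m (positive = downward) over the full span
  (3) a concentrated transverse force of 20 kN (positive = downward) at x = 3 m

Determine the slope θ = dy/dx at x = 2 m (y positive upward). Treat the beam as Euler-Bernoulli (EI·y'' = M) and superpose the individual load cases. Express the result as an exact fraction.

Load 1 — triangular load w₀=-17 kN/m (0→w₀ over full span):
  θ_1 = -w₀(2x(L-x)(L-2x)(x+2L)+x²(L-x)²)/(120LEI) = -(-17)·(2·2·(6-2)·(6-2·2)·(2+2·6)+2²·(6-2)²)/(120·6·10000) = 34/28125 rad
Load 2 — uniform load w=14 kN/m over full span:
  θ_2 = -wx(L-x)(L-2x)/(12EI) = -14·2·(6-2)·(6-2·2)/(12·10000) = -7/3750 rad
Load 3 — point force P=20 kN at a=3 m (b=L-a=3):
  θ_3 = -Pb²x(2aL-(3a+b)x)/(2L³EI)  [x≤a] = -20·3²·2·(2·3·6-(3·3+3)·2)/(2·6³·10000) = -1/1000 rad
Superposition: θ = Σ θ_i = -373/225000 rad ≈ -0.001658 rad

θ(2) = -373/225000 rad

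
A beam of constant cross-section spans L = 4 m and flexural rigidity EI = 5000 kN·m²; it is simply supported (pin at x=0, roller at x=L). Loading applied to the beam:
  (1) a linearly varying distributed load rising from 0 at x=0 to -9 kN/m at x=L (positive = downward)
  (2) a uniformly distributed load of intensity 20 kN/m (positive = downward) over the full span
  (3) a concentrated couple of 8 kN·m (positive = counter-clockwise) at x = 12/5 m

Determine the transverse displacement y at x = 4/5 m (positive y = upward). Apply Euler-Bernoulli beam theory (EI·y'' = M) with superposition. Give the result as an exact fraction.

y(4/5) = -194464/29296875 m

Load 1 — triangular load w₀=-9 kN/m (0→w₀ over full span):
  y_1 = -w₀x(7L⁴-10L²x²+3x⁴)/(360LEI) = -(-9)·(4/5)·(7·4⁴-10·4²·(4/5)²+3·(4/5)⁴)/(360·4·5000) = 16512/9765625 m
Load 2 — uniform load w=20 kN/m over full span:
  y_2 = -wx(L³-2Lx²+x³)/(24EI) = -20·(4/5)·(4³-2·4·(4/5)²+(4/5)³)/(24·5000) = -1856/234375 m
Load 3 — applied couple M₀=8 kN·m at a=12/5 m (b=L-a=8/5):
  y_3 = (M₀x³/(6L)+C₁x)/EI  [x≤a] with C₁=M₀(3b²-L²)/(6L)=-208/75 = (8·(4/5)³/(6·4)+(-208/75)·(4/5))/5000 = -32/78125 m
Superposition: y = Σ y_i = -194464/29296875 m ≈ -0.006638 m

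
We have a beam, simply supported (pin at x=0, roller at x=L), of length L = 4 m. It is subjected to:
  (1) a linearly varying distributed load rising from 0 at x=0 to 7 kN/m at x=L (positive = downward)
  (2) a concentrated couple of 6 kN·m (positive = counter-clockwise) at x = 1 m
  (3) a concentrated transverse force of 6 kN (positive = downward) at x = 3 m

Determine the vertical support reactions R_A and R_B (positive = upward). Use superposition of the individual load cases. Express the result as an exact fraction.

Load 1 — triangular load w₀=7 kN/m (0→w₀ over full span):
  R_A = w₀L/6 = 7·4/6 = 14/3 kN
  R_B = w₀L/3 = 7·4/3 = 28/3 kN
Load 2 — applied couple M₀=6 kN·m at a=1 m (b=L-a=3):
  R_A = M₀/L = 6/4 = 3/2 kN
  R_B = -M₀/L = -6/4 = -3/2 kN
Load 3 — point force P=6 kN at a=3 m (b=L-a=1):
  R_A = Pb/L = 6·1/4 = 3/2 kN
  R_B = Pa/L = 6·3/4 = 9/2 kN
Superposition: R_A = 23/3 kN, R_B = 37/3 kN

R_A = 23/3 kN, R_B = 37/3 kN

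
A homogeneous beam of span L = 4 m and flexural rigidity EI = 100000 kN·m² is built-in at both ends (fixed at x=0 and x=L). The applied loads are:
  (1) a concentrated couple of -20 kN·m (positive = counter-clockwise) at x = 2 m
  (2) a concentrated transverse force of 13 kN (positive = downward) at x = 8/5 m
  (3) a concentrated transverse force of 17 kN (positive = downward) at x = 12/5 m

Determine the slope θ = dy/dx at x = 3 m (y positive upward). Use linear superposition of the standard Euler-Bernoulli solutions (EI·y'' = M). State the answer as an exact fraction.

θ(3) = 4119/50000000 rad

Load 1 — applied couple M₀=-20 kN·m at a=2 m (b=L-a=2):
  θ_1 = (R_Ax²/2 - M_Ax - M₀(x-a))/EI  [x>a] with R_A=-15/2, M_A=-5 = ((-15/2)·3²/2 - (-5)·3 - (-20)·(3-2))/100000 = 1/80000 rad
Load 2 — point force P=13 kN at a=8/5 m (b=L-a=12/5):
  θ_2 = Pa²(L-x)(2bL-(3b+a)(L-x))/(2L³EI)  [x>a] = 13·(8/5)²·(4-3)·(2·(12/5)·4-(3·(12/5)+(8/5))·(4-3))/(2·4³·100000) = 169/6250000 rad
Load 3 — point force P=17 kN at a=12/5 m (b=L-a=8/5):
  θ_3 = Pa²(L-x)(2bL-(3b+a)(L-x))/(2L³EI)  [x>a] = 17·(12/5)²·(4-3)·(2·(8/5)·4-(3·(8/5)+(12/5))·(4-3))/(2·4³·100000) = 1071/25000000 rad
Superposition: θ = Σ θ_i = 4119/50000000 rad ≈ 0.000082 rad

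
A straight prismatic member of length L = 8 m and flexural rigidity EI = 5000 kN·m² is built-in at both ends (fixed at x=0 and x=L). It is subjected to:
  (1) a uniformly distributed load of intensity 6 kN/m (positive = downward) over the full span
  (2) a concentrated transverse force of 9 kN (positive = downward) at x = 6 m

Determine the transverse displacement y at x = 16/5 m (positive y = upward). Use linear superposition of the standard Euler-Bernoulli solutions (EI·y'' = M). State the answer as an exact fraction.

Load 1 — uniform load w=6 kN/m over full span:
  y_1 = -wx²(L-x)²/(24EI) = -6·(16/5)²·(8-(16/5))²/(24·5000) = -4608/390625 m
Load 2 — point force P=9 kN at a=6 m (b=L-a=2):
  y_2 = -Pb²x²(3aL-(3a+b)x)/(6L³EI)  [x≤a] = -9·2²·(16/5)²·(3·6·8-(3·6+2)·(16/5))/(6·8³·5000) = -6/3125 m
Superposition: y = Σ y_i = -5358/390625 m ≈ -0.013716 m

y(16/5) = -5358/390625 m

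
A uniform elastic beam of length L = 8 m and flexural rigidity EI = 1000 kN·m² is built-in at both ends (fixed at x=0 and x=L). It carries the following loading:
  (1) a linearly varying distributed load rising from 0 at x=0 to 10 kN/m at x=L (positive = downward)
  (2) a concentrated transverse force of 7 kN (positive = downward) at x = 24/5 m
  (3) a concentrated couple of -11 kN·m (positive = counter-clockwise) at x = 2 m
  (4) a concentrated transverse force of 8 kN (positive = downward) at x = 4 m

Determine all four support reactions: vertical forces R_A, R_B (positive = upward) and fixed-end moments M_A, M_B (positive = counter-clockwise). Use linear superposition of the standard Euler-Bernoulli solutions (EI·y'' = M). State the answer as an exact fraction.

R_A = 135337/8000 kN, M_A = 220631/6000 kN·m, R_B = 304663/8000 kN, M_B = -103003/2000 kN·m

Load 1 — triangular load w₀=10 kN/m (0→w₀ over full span):
  R_A = 3w₀L/20 = 3·10·8/20 = 12 kN
  M_A = w₀L²/30 = 10·8²/30 = 64/3 kN·m
  R_B = 7w₀L/20 = 7·10·8/20 = 28 kN
  M_B = -w₀L²/20 = -10·8²/20 = -32 kN·m
Load 2 — point force P=7 kN at a=24/5 m (b=L-a=16/5):
  R_A = Pb²(3a+b)/L³ = 7·(16/5)²·(3·(24/5)+(16/5))/8³ = 308/125 kN
  M_A = Pab²/L² = 7·(24/5)·(16/5)²/8² = 672/125 kN·m
  R_B = Pa²(a+3b)/L³ = 7·(24/5)²·((24/5)+3·(16/5))/8³ = 567/125 kN
  M_B = -Pa²b/L² = -7·(24/5)²·(16/5)/8² = -1008/125 kN·m
Load 3 — applied couple M₀=-11 kN·m at a=2 m (b=L-a=6):
  R_A = 6M₀ab/L³ = 6·(-11)·2·6/8³ = -99/64 kN
  M_A = M₀b(2a-b)/L² = (-11)·6·(2·2-6)/8² = 33/16 kN·m
  R_B = -6M₀ab/L³ = -6·(-11)·2·6/8³ = 99/64 kN
  M_B = M₀a(2b-a)/L² = (-11)·2·(2·6-2)/8² = -55/16 kN·m
Load 4 — point force P=8 kN at a=4 m (b=L-a=4):
  R_A = Pb²(3a+b)/L³ = 8·4²·(3·4+4)/8³ = 4 kN
  M_A = Pab²/L² = 8·4·4²/8² = 8 kN·m
  R_B = Pa²(a+3b)/L³ = 8·4²·(4+3·4)/8³ = 4 kN
  M_B = -Pa²b/L² = -8·4²·4/8² = -8 kN·m
Superposition: R_A = 135337/8000 kN, M_A = 220631/6000 kN·m, R_B = 304663/8000 kN, M_B = -103003/2000 kN·m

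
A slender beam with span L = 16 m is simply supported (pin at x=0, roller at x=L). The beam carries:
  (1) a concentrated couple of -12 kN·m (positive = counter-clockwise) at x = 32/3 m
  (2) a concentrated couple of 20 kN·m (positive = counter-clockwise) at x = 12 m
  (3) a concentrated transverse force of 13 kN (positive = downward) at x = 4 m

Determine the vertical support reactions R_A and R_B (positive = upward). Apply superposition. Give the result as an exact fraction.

Load 1 — applied couple M₀=-12 kN·m at a=32/3 m (b=L-a=16/3):
  R_A = M₀/L = (-12)/16 = -3/4 kN
  R_B = -M₀/L = -(-12)/16 = 3/4 kN
Load 2 — applied couple M₀=20 kN·m at a=12 m (b=L-a=4):
  R_A = M₀/L = 20/16 = 5/4 kN
  R_B = -M₀/L = -20/16 = -5/4 kN
Load 3 — point force P=13 kN at a=4 m (b=L-a=12):
  R_A = Pb/L = 13·12/16 = 39/4 kN
  R_B = Pa/L = 13·4/16 = 13/4 kN
Superposition: R_A = 41/4 kN, R_B = 11/4 kN

R_A = 41/4 kN, R_B = 11/4 kN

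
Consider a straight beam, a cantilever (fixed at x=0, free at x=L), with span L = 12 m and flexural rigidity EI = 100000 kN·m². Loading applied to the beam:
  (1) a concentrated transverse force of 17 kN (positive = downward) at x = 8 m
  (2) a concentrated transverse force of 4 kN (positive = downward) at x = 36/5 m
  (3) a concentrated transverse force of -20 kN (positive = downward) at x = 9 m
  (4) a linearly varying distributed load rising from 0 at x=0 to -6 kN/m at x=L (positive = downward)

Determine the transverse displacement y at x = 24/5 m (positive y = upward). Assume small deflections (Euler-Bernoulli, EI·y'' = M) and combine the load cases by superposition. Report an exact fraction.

y(24/5) = 1395684/48828125 m

Load 1 — point force P=17 kN at a=8 m (b=L-a=4):
  y_1 = -Px²(3a-x)/(6EI)  [x≤a] = -17·(24/5)²·(3·8-(24/5))/(6·100000) = -4896/390625 m
Load 2 — point force P=4 kN at a=36/5 m (b=L-a=24/5):
  y_2 = -Px²(3a-x)/(6EI)  [x≤a] = -4·(24/5)²·(3·(36/5)-(24/5))/(6·100000) = -1008/390625 m
Load 3 — point force P=-20 kN at a=9 m (b=L-a=3):
  y_3 = -Px²(3a-x)/(6EI)  [x≤a] = -(-20)·(24/5)²·(3·9-(24/5))/(6·100000) = 1332/78125 m
Load 4 — triangular load w₀=-6 kN/m (0→w₀ over full span):
  y_4 = (w₀Lx³/12-w₀L²x²/6-w₀x⁵/(120L))/EI = ((-6)·12·(24/5)³/12-(-6)·12²·(24/5)²/6-(-6)·(24/5)⁵/(120·12))/100000 = 1301184/48828125 m
Superposition: y = Σ y_i = 1395684/48828125 m ≈ 0.028584 m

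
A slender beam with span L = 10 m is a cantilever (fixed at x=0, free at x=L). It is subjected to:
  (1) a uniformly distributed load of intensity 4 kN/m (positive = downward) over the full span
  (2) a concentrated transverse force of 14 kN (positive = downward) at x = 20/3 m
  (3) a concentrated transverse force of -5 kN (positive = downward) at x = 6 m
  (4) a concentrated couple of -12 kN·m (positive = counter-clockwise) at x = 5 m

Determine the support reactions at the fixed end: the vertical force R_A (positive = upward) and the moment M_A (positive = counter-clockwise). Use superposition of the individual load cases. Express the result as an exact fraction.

R_A = 49 kN, M_A = 826/3 kN·m

Load 1 — uniform load w=4 kN/m over full span:
  R_A = wL = 4·10 = 40 kN
  M_A = wL²/2 = 4·10²/2 = 200 kN·m
Load 2 — point force P=14 kN at a=20/3 m (b=L-a=10/3):
  R_A = P = 14 kN
  M_A = Pa = 14·(20/3) = 280/3 kN·m
Load 3 — point force P=-5 kN at a=6 m (b=L-a=4):
  R_A = P = (-5) = -5 kN
  M_A = Pa = (-5)·6 = -30 kN·m
Load 4 — applied couple M₀=-12 kN·m at a=5 m (b=L-a=5):
  R_A = 0 kN
  M_A = -M₀ = -(-12) = 12 kN·m
Superposition: R_A = 49 kN, M_A = 826/3 kN·m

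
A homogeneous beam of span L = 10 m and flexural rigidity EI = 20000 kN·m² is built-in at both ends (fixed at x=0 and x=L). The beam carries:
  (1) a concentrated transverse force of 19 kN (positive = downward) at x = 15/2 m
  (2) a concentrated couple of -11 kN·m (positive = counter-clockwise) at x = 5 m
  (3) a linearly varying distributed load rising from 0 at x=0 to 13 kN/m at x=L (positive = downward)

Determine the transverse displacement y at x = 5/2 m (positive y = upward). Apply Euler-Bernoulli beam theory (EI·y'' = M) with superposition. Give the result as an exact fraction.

y(5/2) = -1559/307200 m

Load 1 — point force P=19 kN at a=15/2 m (b=L-a=5/2):
  y_1 = -Pb²x²(3aL-(3a+b)x)/(6L³EI)  [x≤a] = -19·(5/2)²·(5/2)²·(3·(15/2)·10-(3·(15/2)+(5/2))·(5/2))/(6·10³·20000) = -247/245760 m
Load 2 — applied couple M₀=-11 kN·m at a=5 m (b=L-a=5):
  y_2 = (R_Ax³/6 - M_Ax²/2)/EI  [x≤a] with R_A=-33/20, M_A=-11/4 = ((-33/20)·(5/2)³/6 - (-11/4)·(5/2)²/2)/20000 = 11/51200 m
Load 3 — triangular load w₀=13 kN/m (0→w₀ over full span):
  y_3 = -w₀x²(L-x)²(x+2L)/(120LEI) = -13·(5/2)²·(10-(5/2))²·((5/2)+2·10)/(120·10·20000) = -351/81920 m
Superposition: y = Σ y_i = -1559/307200 m ≈ -0.005075 m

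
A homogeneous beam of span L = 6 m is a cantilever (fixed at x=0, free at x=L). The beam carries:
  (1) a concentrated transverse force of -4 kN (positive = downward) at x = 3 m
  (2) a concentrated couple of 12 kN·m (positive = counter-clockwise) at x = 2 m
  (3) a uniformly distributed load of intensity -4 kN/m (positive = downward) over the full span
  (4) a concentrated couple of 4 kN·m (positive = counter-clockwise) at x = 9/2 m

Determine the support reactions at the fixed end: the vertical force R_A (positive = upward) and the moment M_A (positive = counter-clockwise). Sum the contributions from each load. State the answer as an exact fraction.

R_A = -28 kN, M_A = -100 kN·m

Load 1 — point force P=-4 kN at a=3 m (b=L-a=3):
  R_A = P = (-4) = -4 kN
  M_A = Pa = (-4)·3 = -12 kN·m
Load 2 — applied couple M₀=12 kN·m at a=2 m (b=L-a=4):
  R_A = 0 kN
  M_A = -M₀ = -12 kN·m
Load 3 — uniform load w=-4 kN/m over full span:
  R_A = wL = (-4)·6 = -24 kN
  M_A = wL²/2 = (-4)·6²/2 = -72 kN·m
Load 4 — applied couple M₀=4 kN·m at a=9/2 m (b=L-a=3/2):
  R_A = 0 kN
  M_A = -M₀ = -4 kN·m
Superposition: R_A = -28 kN, M_A = -100 kN·m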